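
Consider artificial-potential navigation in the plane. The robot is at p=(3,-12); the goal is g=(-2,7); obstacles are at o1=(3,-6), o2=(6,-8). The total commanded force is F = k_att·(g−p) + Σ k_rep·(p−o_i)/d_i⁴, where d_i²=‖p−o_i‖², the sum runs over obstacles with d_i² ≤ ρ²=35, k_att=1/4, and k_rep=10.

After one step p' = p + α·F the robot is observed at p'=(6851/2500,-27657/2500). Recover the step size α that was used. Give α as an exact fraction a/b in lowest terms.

α = 1/5

F_att = 1/4·(g−p) = 1/4·(-5,19) = (-1.2500,4.7500)
o1: d²=36 > ρ²=35 → inactive
o2: d²=25 ≤ ρ²=35; F_rep = 10·(-3,-4)/25² = (-0.0480,-0.0640)
F = F_att + ΣF_rep = (-1.2980,4.6860)
Δp = p'−p = (-0.2596,0.9372); α = Δx/Fx = (-649/2500) / (-649/500) = 1/5
check: Δy/Fy = (2343/2500) / (2343/500) = 1/5 ✓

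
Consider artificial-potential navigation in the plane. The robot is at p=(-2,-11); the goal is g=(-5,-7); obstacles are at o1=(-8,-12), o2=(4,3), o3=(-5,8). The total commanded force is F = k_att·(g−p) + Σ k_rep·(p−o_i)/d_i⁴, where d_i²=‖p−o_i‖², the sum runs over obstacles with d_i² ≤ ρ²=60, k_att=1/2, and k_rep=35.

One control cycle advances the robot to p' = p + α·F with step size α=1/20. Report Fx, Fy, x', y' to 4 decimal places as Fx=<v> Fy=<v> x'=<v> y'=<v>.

Fx=-1.3466 Fy=2.0256 x'=-2.0673 y'=-10.8987

F_att = 1/2·(g−p) = 1/2·(-3,4) = (-1.5000,2.0000)
o1: d²=37 ≤ ρ²=60; F_rep = 35·(6,1)/37² = (0.1534,0.0256)
o2: d²=232 > ρ²=60 → inactive
o3: d²=370 > ρ²=60 → inactive
F = F_att + ΣF_rep = (-1.3466,2.0256)
p' = p + 1/20·F = (-2.0673,-10.8987)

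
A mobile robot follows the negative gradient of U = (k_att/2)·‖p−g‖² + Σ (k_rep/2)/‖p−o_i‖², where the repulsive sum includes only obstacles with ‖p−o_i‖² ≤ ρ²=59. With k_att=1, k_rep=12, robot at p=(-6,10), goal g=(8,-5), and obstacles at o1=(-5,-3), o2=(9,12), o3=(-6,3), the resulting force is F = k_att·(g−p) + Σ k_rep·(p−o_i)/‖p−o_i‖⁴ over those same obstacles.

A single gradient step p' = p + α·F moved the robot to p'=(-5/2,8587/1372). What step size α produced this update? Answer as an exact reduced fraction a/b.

F_att = 1·(g−p) = 1·(14,-15) = (14.0000,-15.0000)
o1: d²=170 > ρ²=59 → inactive
o2: d²=229 > ρ²=59 → inactive
o3: d²=49 ≤ ρ²=59; F_rep = 12·(0,7)/49² = (0.0000,0.0350)
F = F_att + ΣF_rep = (14.0000,-14.9650)
Δp = p'−p = (3.5000,-3.7413); α = Δx/Fx = (7/2) / (14) = 1/4
check: Δy/Fy = (-5133/1372) / (-5133/343) = 1/4 ✓

α = 1/4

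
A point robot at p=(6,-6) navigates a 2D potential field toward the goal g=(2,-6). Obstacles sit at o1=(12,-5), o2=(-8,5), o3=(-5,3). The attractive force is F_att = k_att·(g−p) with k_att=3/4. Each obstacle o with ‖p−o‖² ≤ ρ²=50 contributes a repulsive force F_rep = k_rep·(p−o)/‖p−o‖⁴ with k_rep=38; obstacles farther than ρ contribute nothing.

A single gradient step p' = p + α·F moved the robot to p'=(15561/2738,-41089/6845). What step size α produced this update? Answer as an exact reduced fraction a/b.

F_att = 3/4·(g−p) = 3/4·(-4,0) = (-3.0000,0.0000)
o1: d²=37 ≤ ρ²=50; F_rep = 38·(-6,-1)/37² = (-0.1665,-0.0278)
o2: d²=317 > ρ²=50 → inactive
o3: d²=202 > ρ²=50 → inactive
F = F_att + ΣF_rep = (-3.1665,-0.0278)
Δp = p'−p = (-0.3167,-0.0028); α = Δx/Fx = (-867/2738) / (-4335/1369) = 1/10
check: Δy/Fy = (-19/6845) / (-38/1369) = 1/10 ✓

α = 1/10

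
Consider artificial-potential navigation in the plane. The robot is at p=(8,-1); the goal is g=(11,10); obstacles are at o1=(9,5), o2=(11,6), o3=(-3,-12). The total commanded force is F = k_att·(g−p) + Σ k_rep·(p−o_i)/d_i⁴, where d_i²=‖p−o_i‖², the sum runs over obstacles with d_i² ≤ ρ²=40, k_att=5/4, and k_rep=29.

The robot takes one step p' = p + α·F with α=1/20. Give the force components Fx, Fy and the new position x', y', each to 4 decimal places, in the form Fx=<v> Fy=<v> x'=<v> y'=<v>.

Fx=3.7288 Fy=13.6229 x'=8.1864 y'=-0.3189

F_att = 5/4·(g−p) = 5/4·(3,11) = (3.7500,13.7500)
o1: d²=37 ≤ ρ²=40; F_rep = 29·(-1,-6)/37² = (-0.0212,-0.1271)
o2: d²=58 > ρ²=40 → inactive
o3: d²=242 > ρ²=40 → inactive
F = F_att + ΣF_rep = (3.7288,13.6229)
p' = p + 1/20·F = (8.1864,-0.3189)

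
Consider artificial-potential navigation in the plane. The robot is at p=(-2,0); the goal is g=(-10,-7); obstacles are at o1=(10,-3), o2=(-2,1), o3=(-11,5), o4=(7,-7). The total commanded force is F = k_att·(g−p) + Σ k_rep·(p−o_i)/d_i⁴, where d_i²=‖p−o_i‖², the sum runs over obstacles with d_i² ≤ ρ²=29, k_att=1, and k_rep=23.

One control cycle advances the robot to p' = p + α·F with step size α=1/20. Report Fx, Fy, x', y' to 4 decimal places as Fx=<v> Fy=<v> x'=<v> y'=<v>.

Fx=-8.0000 Fy=-30.0000 x'=-2.4000 y'=-1.5000

F_att = 1·(g−p) = 1·(-8,-7) = (-8.0000,-7.0000)
o1: d²=153 > ρ²=29 → inactive
o2: d²=1 ≤ ρ²=29; F_rep = 23·(0,-1)/1² = (0.0000,-23.0000)
o3: d²=106 > ρ²=29 → inactive
o4: d²=130 > ρ²=29 → inactive
F = F_att + ΣF_rep = (-8.0000,-30.0000)
p' = p + 1/20·F = (-2.4000,-1.5000)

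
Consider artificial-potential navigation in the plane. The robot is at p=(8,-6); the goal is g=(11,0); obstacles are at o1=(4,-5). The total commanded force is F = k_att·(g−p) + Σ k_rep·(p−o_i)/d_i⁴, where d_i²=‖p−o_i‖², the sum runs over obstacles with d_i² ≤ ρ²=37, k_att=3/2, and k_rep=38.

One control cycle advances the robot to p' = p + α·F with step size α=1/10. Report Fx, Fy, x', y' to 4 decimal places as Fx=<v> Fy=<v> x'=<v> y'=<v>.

F_att = 3/2·(g−p) = 3/2·(3,6) = (4.5000,9.0000)
o1: d²=17 ≤ ρ²=37; F_rep = 38·(4,-1)/17² = (0.5260,-0.1315)
F = F_att + ΣF_rep = (5.0260,8.8685)
p' = p + 1/10·F = (8.5026,-5.1131)

Fx=5.0260 Fy=8.8685 x'=8.5026 y'=-5.1131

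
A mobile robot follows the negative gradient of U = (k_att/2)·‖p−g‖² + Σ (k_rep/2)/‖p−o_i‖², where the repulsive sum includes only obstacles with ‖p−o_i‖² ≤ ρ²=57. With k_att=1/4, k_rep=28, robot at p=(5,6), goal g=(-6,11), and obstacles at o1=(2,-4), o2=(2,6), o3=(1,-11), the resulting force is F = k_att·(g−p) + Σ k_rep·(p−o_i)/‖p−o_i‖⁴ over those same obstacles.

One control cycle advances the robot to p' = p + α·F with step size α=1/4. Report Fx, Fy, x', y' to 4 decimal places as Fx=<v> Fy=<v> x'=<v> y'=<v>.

F_att = 1/4·(g−p) = 1/4·(-11,5) = (-2.7500,1.2500)
o1: d²=109 > ρ²=57 → inactive
o2: d²=9 ≤ ρ²=57; F_rep = 28·(3,0)/9² = (1.0370,0.0000)
o3: d²=305 > ρ²=57 → inactive
F = F_att + ΣF_rep = (-1.7130,1.2500)
p' = p + 1/4·F = (4.5718,6.3125)

Fx=-1.7130 Fy=1.2500 x'=4.5718 y'=6.3125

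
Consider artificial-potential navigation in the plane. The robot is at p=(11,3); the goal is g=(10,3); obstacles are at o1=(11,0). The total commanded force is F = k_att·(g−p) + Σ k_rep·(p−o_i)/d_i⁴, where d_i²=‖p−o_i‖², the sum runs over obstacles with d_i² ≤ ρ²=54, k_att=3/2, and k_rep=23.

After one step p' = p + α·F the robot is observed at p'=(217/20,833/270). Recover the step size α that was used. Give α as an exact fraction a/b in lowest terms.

F_att = 3/2·(g−p) = 3/2·(-1,0) = (-1.5000,0.0000)
o1: d²=9 ≤ ρ²=54; F_rep = 23·(0,3)/9² = (0.0000,0.8519)
F = F_att + ΣF_rep = (-1.5000,0.8519)
Δp = p'−p = (-0.1500,0.0852); α = Δx/Fx = (-3/20) / (-3/2) = 1/10
check: Δy/Fy = (23/270) / (23/27) = 1/10 ✓

α = 1/10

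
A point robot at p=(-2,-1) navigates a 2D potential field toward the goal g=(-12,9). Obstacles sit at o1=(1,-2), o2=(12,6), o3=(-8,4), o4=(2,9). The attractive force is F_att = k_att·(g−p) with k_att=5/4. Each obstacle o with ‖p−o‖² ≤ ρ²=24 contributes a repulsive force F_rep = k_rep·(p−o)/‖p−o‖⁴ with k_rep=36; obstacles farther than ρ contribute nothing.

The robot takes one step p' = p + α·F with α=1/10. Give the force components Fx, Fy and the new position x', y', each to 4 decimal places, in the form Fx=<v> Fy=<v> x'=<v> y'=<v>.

F_att = 5/4·(g−p) = 5/4·(-10,10) = (-12.5000,12.5000)
o1: d²=10 ≤ ρ²=24; F_rep = 36·(-3,1)/10² = (-1.0800,0.3600)
o2: d²=245 > ρ²=24 → inactive
o3: d²=61 > ρ²=24 → inactive
o4: d²=116 > ρ²=24 → inactive
F = F_att + ΣF_rep = (-13.5800,12.8600)
p' = p + 1/10·F = (-3.3580,0.2860)

Fx=-13.5800 Fy=12.8600 x'=-3.3580 y'=0.2860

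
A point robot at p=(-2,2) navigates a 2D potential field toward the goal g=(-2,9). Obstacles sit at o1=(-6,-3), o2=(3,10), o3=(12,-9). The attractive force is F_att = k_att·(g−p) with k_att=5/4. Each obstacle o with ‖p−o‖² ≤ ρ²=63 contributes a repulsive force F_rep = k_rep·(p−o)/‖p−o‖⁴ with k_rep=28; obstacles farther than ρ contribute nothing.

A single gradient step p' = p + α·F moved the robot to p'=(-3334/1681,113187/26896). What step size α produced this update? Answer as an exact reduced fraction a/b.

α = 1/4

F_att = 5/4·(g−p) = 5/4·(0,7) = (0.0000,8.7500)
o1: d²=41 ≤ ρ²=63; F_rep = 28·(4,5)/41² = (0.0666,0.0833)
o2: d²=89 > ρ²=63 → inactive
o3: d²=317 > ρ²=63 → inactive
F = F_att + ΣF_rep = (0.0666,8.8333)
Δp = p'−p = (0.0167,2.2083); α = Δx/Fx = (28/1681) / (112/1681) = 1/4
check: Δy/Fy = (59395/26896) / (59395/6724) = 1/4 ✓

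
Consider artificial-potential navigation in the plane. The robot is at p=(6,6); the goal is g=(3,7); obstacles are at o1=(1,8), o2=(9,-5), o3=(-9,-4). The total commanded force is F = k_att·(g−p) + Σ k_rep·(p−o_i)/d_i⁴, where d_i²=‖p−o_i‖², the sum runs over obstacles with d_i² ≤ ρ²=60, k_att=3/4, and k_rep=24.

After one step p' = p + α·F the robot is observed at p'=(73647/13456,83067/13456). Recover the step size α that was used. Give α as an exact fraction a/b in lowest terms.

F_att = 3/4·(g−p) = 3/4·(-3,1) = (-2.2500,0.7500)
o1: d²=29 ≤ ρ²=60; F_rep = 24·(5,-2)/29² = (0.1427,-0.0571)
o2: d²=130 > ρ²=60 → inactive
o3: d²=325 > ρ²=60 → inactive
F = F_att + ΣF_rep = (-2.1073,0.6929)
Δp = p'−p = (-0.5268,0.1732); α = Δx/Fx = (-7089/13456) / (-7089/3364) = 1/4
check: Δy/Fy = (2331/13456) / (2331/3364) = 1/4 ✓

α = 1/4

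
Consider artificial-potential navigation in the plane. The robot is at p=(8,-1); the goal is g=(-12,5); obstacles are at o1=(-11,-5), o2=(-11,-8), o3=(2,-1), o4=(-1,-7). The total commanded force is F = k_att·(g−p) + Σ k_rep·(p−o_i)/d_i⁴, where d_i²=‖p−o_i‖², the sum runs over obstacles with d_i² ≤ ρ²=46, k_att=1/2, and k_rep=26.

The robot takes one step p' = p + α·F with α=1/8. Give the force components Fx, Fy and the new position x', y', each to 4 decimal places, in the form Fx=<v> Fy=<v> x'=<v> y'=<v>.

Fx=-9.8796 Fy=3.0000 x'=6.7650 y'=-0.6250

F_att = 1/2·(g−p) = 1/2·(-20,6) = (-10.0000,3.0000)
o1: d²=377 > ρ²=46 → inactive
o2: d²=410 > ρ²=46 → inactive
o3: d²=36 ≤ ρ²=46; F_rep = 26·(6,0)/36² = (0.1204,0.0000)
o4: d²=117 > ρ²=46 → inactive
F = F_att + ΣF_rep = (-9.8796,3.0000)
p' = p + 1/8·F = (6.7650,-0.6250)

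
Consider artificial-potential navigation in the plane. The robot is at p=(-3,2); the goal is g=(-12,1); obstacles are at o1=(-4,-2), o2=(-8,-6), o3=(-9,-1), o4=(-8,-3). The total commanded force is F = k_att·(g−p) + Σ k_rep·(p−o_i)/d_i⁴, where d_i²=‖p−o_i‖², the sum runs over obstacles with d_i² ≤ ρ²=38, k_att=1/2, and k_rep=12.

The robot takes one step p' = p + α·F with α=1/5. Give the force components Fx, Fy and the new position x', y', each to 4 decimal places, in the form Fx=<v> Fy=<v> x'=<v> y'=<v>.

Fx=-4.4585 Fy=-0.3339 x'=-3.8917 y'=1.9332

F_att = 1/2·(g−p) = 1/2·(-9,-1) = (-4.5000,-0.5000)
o1: d²=17 ≤ ρ²=38; F_rep = 12·(1,4)/17² = (0.0415,0.1661)
o2: d²=89 > ρ²=38 → inactive
o3: d²=45 > ρ²=38 → inactive
o4: d²=50 > ρ²=38 → inactive
F = F_att + ΣF_rep = (-4.4585,-0.3339)
p' = p + 1/5·F = (-3.8917,1.9332)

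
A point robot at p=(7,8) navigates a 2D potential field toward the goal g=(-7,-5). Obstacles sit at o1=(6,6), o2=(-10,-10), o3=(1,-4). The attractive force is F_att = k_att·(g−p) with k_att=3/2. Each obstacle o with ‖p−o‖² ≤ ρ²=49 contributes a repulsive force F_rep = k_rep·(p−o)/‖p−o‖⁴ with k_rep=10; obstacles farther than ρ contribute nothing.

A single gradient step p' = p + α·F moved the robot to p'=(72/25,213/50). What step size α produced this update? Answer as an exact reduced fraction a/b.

F_att = 3/2·(g−p) = 3/2·(-14,-13) = (-21.0000,-19.5000)
o1: d²=5 ≤ ρ²=49; F_rep = 10·(1,2)/5² = (0.4000,0.8000)
o2: d²=613 > ρ²=49 → inactive
o3: d²=180 > ρ²=49 → inactive
F = F_att + ΣF_rep = (-20.6000,-18.7000)
Δp = p'−p = (-4.1200,-3.7400); α = Δx/Fx = (-103/25) / (-103/5) = 1/5
check: Δy/Fy = (-187/50) / (-187/10) = 1/5 ✓

α = 1/5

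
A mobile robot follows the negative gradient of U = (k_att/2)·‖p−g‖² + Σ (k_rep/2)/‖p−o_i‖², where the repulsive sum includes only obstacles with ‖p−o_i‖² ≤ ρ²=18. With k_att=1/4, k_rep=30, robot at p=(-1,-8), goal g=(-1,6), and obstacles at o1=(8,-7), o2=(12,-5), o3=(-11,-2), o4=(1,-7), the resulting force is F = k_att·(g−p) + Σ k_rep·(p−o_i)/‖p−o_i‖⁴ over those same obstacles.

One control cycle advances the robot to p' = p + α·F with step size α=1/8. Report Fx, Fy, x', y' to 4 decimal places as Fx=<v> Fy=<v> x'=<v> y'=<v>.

F_att = 1/4·(g−p) = 1/4·(0,14) = (0.0000,3.5000)
o1: d²=82 > ρ²=18 → inactive
o2: d²=178 > ρ²=18 → inactive
o3: d²=136 > ρ²=18 → inactive
o4: d²=5 ≤ ρ²=18; F_rep = 30·(-2,-1)/5² = (-2.4000,-1.2000)
F = F_att + ΣF_rep = (-2.4000,2.3000)
p' = p + 1/8·F = (-1.3000,-7.7125)

Fx=-2.4000 Fy=2.3000 x'=-1.3000 y'=-7.7125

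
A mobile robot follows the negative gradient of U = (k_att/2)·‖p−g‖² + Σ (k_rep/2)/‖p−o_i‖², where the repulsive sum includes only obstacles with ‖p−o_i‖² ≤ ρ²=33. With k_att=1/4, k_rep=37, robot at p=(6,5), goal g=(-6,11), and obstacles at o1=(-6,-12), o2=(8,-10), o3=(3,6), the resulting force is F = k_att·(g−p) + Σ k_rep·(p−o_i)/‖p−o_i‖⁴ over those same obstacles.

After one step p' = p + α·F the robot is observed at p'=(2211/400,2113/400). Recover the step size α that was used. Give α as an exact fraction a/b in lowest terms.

α = 1/4

F_att = 1/4·(g−p) = 1/4·(-12,6) = (-3.0000,1.5000)
o1: d²=433 > ρ²=33 → inactive
o2: d²=229 > ρ²=33 → inactive
o3: d²=10 ≤ ρ²=33; F_rep = 37·(3,-1)/10² = (1.1100,-0.3700)
F = F_att + ΣF_rep = (-1.8900,1.1300)
Δp = p'−p = (-0.4725,0.2825); α = Δx/Fx = (-189/400) / (-189/100) = 1/4
check: Δy/Fy = (113/400) / (113/100) = 1/4 ✓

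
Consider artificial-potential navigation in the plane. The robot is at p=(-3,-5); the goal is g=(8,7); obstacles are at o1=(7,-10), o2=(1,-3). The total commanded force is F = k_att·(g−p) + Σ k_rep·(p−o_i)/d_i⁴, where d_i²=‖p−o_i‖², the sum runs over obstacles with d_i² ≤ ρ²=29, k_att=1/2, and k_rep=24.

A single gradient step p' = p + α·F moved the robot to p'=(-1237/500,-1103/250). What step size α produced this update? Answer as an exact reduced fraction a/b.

α = 1/10

F_att = 1/2·(g−p) = 1/2·(11,12) = (5.5000,6.0000)
o1: d²=125 > ρ²=29 → inactive
o2: d²=20 ≤ ρ²=29; F_rep = 24·(-4,-2)/20² = (-0.2400,-0.1200)
F = F_att + ΣF_rep = (5.2600,5.8800)
Δp = p'−p = (0.5260,0.5880); α = Δx/Fx = (263/500) / (263/50) = 1/10
check: Δy/Fy = (147/250) / (147/25) = 1/10 ✓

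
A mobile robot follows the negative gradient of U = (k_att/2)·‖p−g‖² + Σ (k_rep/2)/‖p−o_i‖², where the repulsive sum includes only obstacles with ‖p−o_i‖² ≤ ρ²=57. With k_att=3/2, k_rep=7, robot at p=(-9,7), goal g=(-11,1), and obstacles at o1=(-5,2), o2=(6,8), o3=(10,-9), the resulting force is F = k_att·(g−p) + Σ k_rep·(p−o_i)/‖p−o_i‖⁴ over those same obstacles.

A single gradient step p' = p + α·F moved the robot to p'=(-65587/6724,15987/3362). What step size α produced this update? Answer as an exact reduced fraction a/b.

F_att = 3/2·(g−p) = 3/2·(-2,-6) = (-3.0000,-9.0000)
o1: d²=41 ≤ ρ²=57; F_rep = 7·(-4,5)/41² = (-0.0167,0.0208)
o2: d²=226 > ρ²=57 → inactive
o3: d²=617 > ρ²=57 → inactive
F = F_att + ΣF_rep = (-3.0167,-8.9792)
Δp = p'−p = (-0.7542,-2.2448); α = Δx/Fx = (-5071/6724) / (-5071/1681) = 1/4
check: Δy/Fy = (-7547/3362) / (-15094/1681) = 1/4 ✓

α = 1/4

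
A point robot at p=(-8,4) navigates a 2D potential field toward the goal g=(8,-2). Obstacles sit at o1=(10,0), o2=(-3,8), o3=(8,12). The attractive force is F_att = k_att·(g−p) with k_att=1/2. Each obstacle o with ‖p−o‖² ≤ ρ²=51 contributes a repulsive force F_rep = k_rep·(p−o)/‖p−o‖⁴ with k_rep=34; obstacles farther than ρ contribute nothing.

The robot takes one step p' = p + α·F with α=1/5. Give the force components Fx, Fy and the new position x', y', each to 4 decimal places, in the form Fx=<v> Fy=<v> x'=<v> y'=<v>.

Fx=7.8989 Fy=-3.0809 x'=-6.4202 y'=3.3838

F_att = 1/2·(g−p) = 1/2·(16,-6) = (8.0000,-3.0000)
o1: d²=340 > ρ²=51 → inactive
o2: d²=41 ≤ ρ²=51; F_rep = 34·(-5,-4)/41² = (-0.1011,-0.0809)
o3: d²=320 > ρ²=51 → inactive
F = F_att + ΣF_rep = (7.8989,-3.0809)
p' = p + 1/5·F = (-6.4202,3.3838)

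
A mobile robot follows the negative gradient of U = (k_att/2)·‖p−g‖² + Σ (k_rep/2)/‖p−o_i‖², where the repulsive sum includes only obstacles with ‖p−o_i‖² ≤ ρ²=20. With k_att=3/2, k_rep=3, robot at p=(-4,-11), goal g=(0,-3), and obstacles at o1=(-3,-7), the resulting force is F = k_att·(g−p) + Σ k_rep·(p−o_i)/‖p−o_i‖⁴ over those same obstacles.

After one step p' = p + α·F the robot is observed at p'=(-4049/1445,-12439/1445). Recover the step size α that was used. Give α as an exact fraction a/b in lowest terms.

α = 1/5

F_att = 3/2·(g−p) = 3/2·(4,8) = (6.0000,12.0000)
o1: d²=17 ≤ ρ²=20; F_rep = 3·(-1,-4)/17² = (-0.0104,-0.0415)
F = F_att + ΣF_rep = (5.9896,11.9585)
Δp = p'−p = (1.1979,2.3917); α = Δx/Fx = (1731/1445) / (1731/289) = 1/5
check: Δy/Fy = (3456/1445) / (3456/289) = 1/5 ✓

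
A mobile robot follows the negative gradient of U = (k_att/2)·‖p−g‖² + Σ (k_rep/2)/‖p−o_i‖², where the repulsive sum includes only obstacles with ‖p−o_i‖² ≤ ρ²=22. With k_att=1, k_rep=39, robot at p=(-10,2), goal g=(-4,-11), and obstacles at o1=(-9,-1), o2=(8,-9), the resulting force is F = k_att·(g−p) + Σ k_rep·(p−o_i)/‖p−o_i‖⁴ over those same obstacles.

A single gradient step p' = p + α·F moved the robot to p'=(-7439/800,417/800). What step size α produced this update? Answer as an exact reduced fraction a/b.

α = 1/8

F_att = 1·(g−p) = 1·(6,-13) = (6.0000,-13.0000)
o1: d²=10 ≤ ρ²=22; F_rep = 39·(-1,3)/10² = (-0.3900,1.1700)
o2: d²=445 > ρ²=22 → inactive
F = F_att + ΣF_rep = (5.6100,-11.8300)
Δp = p'−p = (0.7013,-1.4788); α = Δx/Fx = (561/800) / (561/100) = 1/8
check: Δy/Fy = (-1183/800) / (-1183/100) = 1/8 ✓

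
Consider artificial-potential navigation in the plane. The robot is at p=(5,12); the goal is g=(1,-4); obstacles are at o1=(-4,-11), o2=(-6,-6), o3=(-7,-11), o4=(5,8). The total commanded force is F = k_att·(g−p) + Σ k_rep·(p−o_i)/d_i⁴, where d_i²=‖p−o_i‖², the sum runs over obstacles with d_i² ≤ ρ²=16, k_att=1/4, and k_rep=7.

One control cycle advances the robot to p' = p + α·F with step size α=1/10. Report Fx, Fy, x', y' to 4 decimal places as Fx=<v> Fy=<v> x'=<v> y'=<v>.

F_att = 1/4·(g−p) = 1/4·(-4,-16) = (-1.0000,-4.0000)
o1: d²=610 > ρ²=16 → inactive
o2: d²=445 > ρ²=16 → inactive
o3: d²=673 > ρ²=16 → inactive
o4: d²=16 ≤ ρ²=16; F_rep = 7·(0,4)/16² = (0.0000,0.1094)
F = F_att + ΣF_rep = (-1.0000,-3.8906)
p' = p + 1/10·F = (4.9000,11.6109)

Fx=-1.0000 Fy=-3.8906 x'=4.9000 y'=11.6109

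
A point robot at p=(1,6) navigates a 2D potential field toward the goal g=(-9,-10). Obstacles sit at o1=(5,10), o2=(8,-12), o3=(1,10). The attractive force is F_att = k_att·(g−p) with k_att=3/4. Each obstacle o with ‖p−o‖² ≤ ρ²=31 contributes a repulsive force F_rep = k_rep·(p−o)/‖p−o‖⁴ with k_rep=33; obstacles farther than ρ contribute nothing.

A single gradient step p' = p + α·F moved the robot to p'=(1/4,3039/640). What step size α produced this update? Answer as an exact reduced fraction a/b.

F_att = 3/4·(g−p) = 3/4·(-10,-16) = (-7.5000,-12.0000)
o1: d²=32 > ρ²=31 → inactive
o2: d²=373 > ρ²=31 → inactive
o3: d²=16 ≤ ρ²=31; F_rep = 33·(0,-4)/16² = (0.0000,-0.5156)
F = F_att + ΣF_rep = (-7.5000,-12.5156)
Δp = p'−p = (-0.7500,-1.2516); α = Δx/Fx = (-3/4) / (-15/2) = 1/10
check: Δy/Fy = (-801/640) / (-801/64) = 1/10 ✓

α = 1/10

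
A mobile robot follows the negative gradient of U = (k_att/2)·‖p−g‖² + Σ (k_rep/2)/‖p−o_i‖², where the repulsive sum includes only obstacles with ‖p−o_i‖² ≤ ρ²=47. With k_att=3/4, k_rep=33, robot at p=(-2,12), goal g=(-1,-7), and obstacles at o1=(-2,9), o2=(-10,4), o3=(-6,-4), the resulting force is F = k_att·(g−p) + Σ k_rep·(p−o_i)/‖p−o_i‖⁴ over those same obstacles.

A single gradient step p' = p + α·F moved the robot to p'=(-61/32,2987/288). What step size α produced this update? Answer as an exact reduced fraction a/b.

F_att = 3/4·(g−p) = 3/4·(1,-19) = (0.7500,-14.2500)
o1: d²=9 ≤ ρ²=47; F_rep = 33·(0,3)/9² = (0.0000,1.2222)
o2: d²=128 > ρ²=47 → inactive
o3: d²=272 > ρ²=47 → inactive
F = F_att + ΣF_rep = (0.7500,-13.0278)
Δp = p'−p = (0.0938,-1.6285); α = Δx/Fx = (3/32) / (3/4) = 1/8
check: Δy/Fy = (-469/288) / (-469/36) = 1/8 ✓

α = 1/8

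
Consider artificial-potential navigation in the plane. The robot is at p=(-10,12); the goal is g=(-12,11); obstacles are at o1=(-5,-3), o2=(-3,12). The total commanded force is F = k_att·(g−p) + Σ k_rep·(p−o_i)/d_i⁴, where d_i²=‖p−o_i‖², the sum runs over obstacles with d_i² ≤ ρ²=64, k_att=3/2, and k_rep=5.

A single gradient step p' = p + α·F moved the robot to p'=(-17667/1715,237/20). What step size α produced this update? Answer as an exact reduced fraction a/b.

F_att = 3/2·(g−p) = 3/2·(-2,-1) = (-3.0000,-1.5000)
o1: d²=250 > ρ²=64 → inactive
o2: d²=49 ≤ ρ²=64; F_rep = 5·(-7,0)/49² = (-0.0146,0.0000)
F = F_att + ΣF_rep = (-3.0146,-1.5000)
Δp = p'−p = (-0.3015,-0.1500); α = Δx/Fx = (-517/1715) / (-1034/343) = 1/10
check: Δy/Fy = (-3/20) / (-3/2) = 1/10 ✓

α = 1/10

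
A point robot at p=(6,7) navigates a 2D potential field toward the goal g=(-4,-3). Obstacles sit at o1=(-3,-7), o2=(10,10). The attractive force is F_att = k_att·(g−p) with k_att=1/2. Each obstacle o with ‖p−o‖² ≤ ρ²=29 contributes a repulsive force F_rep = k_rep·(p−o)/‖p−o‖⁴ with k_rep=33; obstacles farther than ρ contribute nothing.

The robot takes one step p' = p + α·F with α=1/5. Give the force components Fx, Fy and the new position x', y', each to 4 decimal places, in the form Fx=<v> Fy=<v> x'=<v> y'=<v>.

Fx=-5.2112 Fy=-5.1584 x'=4.9578 y'=5.9683

F_att = 1/2·(g−p) = 1/2·(-10,-10) = (-5.0000,-5.0000)
o1: d²=277 > ρ²=29 → inactive
o2: d²=25 ≤ ρ²=29; F_rep = 33·(-4,-3)/25² = (-0.2112,-0.1584)
F = F_att + ΣF_rep = (-5.2112,-5.1584)
p' = p + 1/5·F = (4.9578,5.9683)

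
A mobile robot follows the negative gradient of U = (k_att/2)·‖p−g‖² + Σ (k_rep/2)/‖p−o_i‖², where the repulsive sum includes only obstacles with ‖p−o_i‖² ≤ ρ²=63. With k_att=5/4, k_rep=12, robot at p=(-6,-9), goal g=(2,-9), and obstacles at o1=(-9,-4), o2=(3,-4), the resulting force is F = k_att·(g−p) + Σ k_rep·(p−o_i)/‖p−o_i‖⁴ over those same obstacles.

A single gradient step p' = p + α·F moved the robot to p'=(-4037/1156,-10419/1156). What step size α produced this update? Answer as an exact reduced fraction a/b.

F_att = 5/4·(g−p) = 5/4·(8,0) = (10.0000,0.0000)
o1: d²=34 ≤ ρ²=63; F_rep = 12·(3,-5)/34² = (0.0311,-0.0519)
o2: d²=106 > ρ²=63 → inactive
F = F_att + ΣF_rep = (10.0311,-0.0519)
Δp = p'−p = (2.5078,-0.0130); α = Δx/Fx = (2899/1156) / (2899/289) = 1/4
check: Δy/Fy = (-15/1156) / (-15/289) = 1/4 ✓

α = 1/4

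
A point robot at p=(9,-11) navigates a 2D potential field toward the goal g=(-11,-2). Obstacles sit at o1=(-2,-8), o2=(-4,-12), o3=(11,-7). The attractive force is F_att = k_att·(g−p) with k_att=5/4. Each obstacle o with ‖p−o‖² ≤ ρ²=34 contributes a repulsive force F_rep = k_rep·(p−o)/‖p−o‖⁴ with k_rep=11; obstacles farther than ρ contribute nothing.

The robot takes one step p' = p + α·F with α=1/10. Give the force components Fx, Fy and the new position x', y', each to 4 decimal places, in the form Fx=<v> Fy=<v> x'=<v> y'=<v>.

Fx=-25.0550 Fy=11.1400 x'=6.4945 y'=-9.8860

F_att = 5/4·(g−p) = 5/4·(-20,9) = (-25.0000,11.2500)
o1: d²=130 > ρ²=34 → inactive
o2: d²=170 > ρ²=34 → inactive
o3: d²=20 ≤ ρ²=34; F_rep = 11·(-2,-4)/20² = (-0.0550,-0.1100)
F = F_att + ΣF_rep = (-25.0550,11.1400)
p' = p + 1/10·F = (6.4945,-9.8860)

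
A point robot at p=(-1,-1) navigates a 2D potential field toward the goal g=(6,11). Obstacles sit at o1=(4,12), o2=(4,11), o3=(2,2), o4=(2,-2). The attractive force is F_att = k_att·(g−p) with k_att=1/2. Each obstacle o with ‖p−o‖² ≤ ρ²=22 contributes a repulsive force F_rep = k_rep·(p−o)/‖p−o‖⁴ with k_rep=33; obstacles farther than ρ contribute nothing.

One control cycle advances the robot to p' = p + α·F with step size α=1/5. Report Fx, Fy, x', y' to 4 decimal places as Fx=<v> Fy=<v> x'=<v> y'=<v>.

F_att = 1/2·(g−p) = 1/2·(7,12) = (3.5000,6.0000)
o1: d²=194 > ρ²=22 → inactive
o2: d²=169 > ρ²=22 → inactive
o3: d²=18 ≤ ρ²=22; F_rep = 33·(-3,-3)/18² = (-0.3056,-0.3056)
o4: d²=10 ≤ ρ²=22; F_rep = 33·(-3,1)/10² = (-0.9900,0.3300)
F = F_att + ΣF_rep = (2.2044,6.0244)
p' = p + 1/5·F = (-0.5591,0.2049)

Fx=2.2044 Fy=6.0244 x'=-0.5591 y'=0.2049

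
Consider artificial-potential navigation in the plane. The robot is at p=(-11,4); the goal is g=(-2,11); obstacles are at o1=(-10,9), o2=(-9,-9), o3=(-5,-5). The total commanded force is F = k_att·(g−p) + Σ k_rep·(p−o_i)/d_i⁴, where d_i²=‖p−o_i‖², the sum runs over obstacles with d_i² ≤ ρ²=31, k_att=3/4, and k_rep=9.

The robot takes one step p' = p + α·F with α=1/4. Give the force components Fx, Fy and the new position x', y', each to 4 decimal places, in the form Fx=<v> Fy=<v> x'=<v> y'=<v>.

F_att = 3/4·(g−p) = 3/4·(9,7) = (6.7500,5.2500)
o1: d²=26 ≤ ρ²=31; F_rep = 9·(-1,-5)/26² = (-0.0133,-0.0666)
o2: d²=173 > ρ²=31 → inactive
o3: d²=117 > ρ²=31 → inactive
F = F_att + ΣF_rep = (6.7367,5.1834)
p' = p + 1/4·F = (-9.3158,5.2959)

Fx=6.7367 Fy=5.1834 x'=-9.3158 y'=5.2959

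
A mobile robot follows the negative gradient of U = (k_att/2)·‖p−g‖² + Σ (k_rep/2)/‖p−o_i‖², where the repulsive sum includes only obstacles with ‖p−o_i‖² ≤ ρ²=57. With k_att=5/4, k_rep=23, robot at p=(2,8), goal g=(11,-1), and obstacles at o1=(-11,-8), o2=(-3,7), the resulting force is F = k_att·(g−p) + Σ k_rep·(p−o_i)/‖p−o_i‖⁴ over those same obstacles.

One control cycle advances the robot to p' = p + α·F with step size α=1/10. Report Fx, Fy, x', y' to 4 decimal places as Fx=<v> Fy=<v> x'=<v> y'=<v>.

Fx=11.4201 Fy=-11.2160 x'=3.1420 y'=6.8784

F_att = 5/4·(g−p) = 5/4·(9,-9) = (11.2500,-11.2500)
o1: d²=425 > ρ²=57 → inactive
o2: d²=26 ≤ ρ²=57; F_rep = 23·(5,1)/26² = (0.1701,0.0340)
F = F_att + ΣF_rep = (11.4201,-11.2160)
p' = p + 1/10·F = (3.1420,6.8784)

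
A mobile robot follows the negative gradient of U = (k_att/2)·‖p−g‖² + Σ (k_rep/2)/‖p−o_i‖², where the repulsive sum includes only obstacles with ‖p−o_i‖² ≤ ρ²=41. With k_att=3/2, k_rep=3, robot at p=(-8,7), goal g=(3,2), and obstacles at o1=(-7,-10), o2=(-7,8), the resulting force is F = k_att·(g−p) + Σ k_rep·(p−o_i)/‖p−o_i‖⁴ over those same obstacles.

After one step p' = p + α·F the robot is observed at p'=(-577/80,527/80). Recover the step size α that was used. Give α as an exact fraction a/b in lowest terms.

F_att = 3/2·(g−p) = 3/2·(11,-5) = (16.5000,-7.5000)
o1: d²=290 > ρ²=41 → inactive
o2: d²=2 ≤ ρ²=41; F_rep = 3·(-1,-1)/2² = (-0.7500,-0.7500)
F = F_att + ΣF_rep = (15.7500,-8.2500)
Δp = p'−p = (0.7875,-0.4125); α = Δx/Fx = (63/80) / (63/4) = 1/20
check: Δy/Fy = (-33/80) / (-33/4) = 1/20 ✓

α = 1/20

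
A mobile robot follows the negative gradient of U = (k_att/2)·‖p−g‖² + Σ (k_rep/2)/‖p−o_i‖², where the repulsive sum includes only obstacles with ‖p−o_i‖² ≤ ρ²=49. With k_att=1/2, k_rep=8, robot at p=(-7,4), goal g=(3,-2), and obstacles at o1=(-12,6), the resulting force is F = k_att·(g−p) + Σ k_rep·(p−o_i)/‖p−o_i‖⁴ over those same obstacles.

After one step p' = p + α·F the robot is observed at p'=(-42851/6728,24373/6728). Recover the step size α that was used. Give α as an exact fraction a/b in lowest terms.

α = 1/8

F_att = 1/2·(g−p) = 1/2·(10,-6) = (5.0000,-3.0000)
o1: d²=29 ≤ ρ²=49; F_rep = 8·(5,-2)/29² = (0.0476,-0.0190)
F = F_att + ΣF_rep = (5.0476,-3.0190)
Δp = p'−p = (0.6309,-0.3774); α = Δx/Fx = (4245/6728) / (4245/841) = 1/8
check: Δy/Fy = (-2539/6728) / (-2539/841) = 1/8 ✓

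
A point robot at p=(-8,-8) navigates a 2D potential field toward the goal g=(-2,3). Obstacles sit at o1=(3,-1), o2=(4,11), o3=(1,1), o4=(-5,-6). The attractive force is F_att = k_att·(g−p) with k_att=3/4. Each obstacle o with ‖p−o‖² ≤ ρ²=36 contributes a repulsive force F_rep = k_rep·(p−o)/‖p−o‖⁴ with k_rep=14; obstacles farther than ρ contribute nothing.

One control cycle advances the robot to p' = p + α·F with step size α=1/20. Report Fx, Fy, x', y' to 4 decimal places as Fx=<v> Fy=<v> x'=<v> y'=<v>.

Fx=4.2515 Fy=8.0843 x'=-7.7874 y'=-7.5958

F_att = 3/4·(g−p) = 3/4·(6,11) = (4.5000,8.2500)
o1: d²=170 > ρ²=36 → inactive
o2: d²=505 > ρ²=36 → inactive
o3: d²=162 > ρ²=36 → inactive
o4: d²=13 ≤ ρ²=36; F_rep = 14·(-3,-2)/13² = (-0.2485,-0.1657)
F = F_att + ΣF_rep = (4.2515,8.0843)
p' = p + 1/20·F = (-7.7874,-7.5958)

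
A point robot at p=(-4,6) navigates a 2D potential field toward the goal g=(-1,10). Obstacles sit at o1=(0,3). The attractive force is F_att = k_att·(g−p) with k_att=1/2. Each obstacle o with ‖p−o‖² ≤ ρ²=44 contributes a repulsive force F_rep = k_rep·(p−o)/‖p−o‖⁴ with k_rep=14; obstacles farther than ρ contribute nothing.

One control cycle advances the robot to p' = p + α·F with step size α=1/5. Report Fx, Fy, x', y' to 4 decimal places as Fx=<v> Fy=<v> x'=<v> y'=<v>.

F_att = 1/2·(g−p) = 1/2·(3,4) = (1.5000,2.0000)
o1: d²=25 ≤ ρ²=44; F_rep = 14·(-4,3)/25² = (-0.0896,0.0672)
F = F_att + ΣF_rep = (1.4104,2.0672)
p' = p + 1/5·F = (-3.7179,6.4134)

Fx=1.4104 Fy=2.0672 x'=-3.7179 y'=6.4134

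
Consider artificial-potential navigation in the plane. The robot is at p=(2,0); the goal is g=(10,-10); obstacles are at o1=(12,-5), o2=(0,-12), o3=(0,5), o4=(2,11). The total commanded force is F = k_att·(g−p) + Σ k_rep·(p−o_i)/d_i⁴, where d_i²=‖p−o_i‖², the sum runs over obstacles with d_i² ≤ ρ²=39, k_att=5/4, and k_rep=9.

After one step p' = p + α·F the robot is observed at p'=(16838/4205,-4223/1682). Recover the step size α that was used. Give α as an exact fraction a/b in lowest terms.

F_att = 5/4·(g−p) = 5/4·(8,-10) = (10.0000,-12.5000)
o1: d²=125 > ρ²=39 → inactive
o2: d²=148 > ρ²=39 → inactive
o3: d²=29 ≤ ρ²=39; F_rep = 9·(2,-5)/29² = (0.0214,-0.0535)
o4: d²=121 > ρ²=39 → inactive
F = F_att + ΣF_rep = (10.0214,-12.5535)
Δp = p'−p = (2.0043,-2.5107); α = Δx/Fx = (8428/4205) / (8428/841) = 1/5
check: Δy/Fy = (-4223/1682) / (-21115/1682) = 1/5 ✓

α = 1/5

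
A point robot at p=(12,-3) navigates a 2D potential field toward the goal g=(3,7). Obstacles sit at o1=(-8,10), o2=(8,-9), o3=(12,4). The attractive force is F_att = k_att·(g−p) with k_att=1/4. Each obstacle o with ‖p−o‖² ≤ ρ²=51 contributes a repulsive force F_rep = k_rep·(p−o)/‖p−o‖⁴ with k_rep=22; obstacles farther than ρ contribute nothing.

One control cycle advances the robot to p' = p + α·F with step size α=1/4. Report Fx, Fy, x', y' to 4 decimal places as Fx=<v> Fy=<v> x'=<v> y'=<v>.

F_att = 1/4·(g−p) = 1/4·(-9,10) = (-2.2500,2.5000)
o1: d²=569 > ρ²=51 → inactive
o2: d²=52 > ρ²=51 → inactive
o3: d²=49 ≤ ρ²=51; F_rep = 22·(0,-7)/49² = (0.0000,-0.0641)
F = F_att + ΣF_rep = (-2.2500,2.4359)
p' = p + 1/4·F = (11.4375,-2.3910)

Fx=-2.2500 Fy=2.4359 x'=11.4375 y'=-2.3910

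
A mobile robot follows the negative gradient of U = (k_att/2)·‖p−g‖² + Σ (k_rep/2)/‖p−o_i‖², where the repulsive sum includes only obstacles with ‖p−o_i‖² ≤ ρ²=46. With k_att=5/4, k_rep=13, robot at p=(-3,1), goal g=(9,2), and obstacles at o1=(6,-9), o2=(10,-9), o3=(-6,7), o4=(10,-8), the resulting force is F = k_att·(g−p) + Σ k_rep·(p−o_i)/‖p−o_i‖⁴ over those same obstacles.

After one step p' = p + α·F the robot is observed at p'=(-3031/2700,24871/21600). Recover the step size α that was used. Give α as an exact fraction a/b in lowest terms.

F_att = 5/4·(g−p) = 5/4·(12,1) = (15.0000,1.2500)
o1: d²=181 > ρ²=46 → inactive
o2: d²=269 > ρ²=46 → inactive
o3: d²=45 ≤ ρ²=46; F_rep = 13·(3,-6)/45² = (0.0193,-0.0385)
o4: d²=250 > ρ²=46 → inactive
F = F_att + ΣF_rep = (15.0193,1.2115)
Δp = p'−p = (1.8774,0.1514); α = Δx/Fx = (5069/2700) / (10138/675) = 1/8
check: Δy/Fy = (3271/21600) / (3271/2700) = 1/8 ✓

α = 1/8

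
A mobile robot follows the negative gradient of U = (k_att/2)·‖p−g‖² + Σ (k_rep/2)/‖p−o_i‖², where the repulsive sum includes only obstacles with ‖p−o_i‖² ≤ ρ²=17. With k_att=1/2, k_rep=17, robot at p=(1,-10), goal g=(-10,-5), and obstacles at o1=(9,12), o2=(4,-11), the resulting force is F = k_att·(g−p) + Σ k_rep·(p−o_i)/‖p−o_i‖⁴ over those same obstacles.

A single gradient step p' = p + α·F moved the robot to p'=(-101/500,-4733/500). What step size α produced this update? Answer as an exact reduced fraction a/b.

α = 1/5

F_att = 1/2·(g−p) = 1/2·(-11,5) = (-5.5000,2.5000)
o1: d²=548 > ρ²=17 → inactive
o2: d²=10 ≤ ρ²=17; F_rep = 17·(-3,1)/10² = (-0.5100,0.1700)
F = F_att + ΣF_rep = (-6.0100,2.6700)
Δp = p'−p = (-1.2020,0.5340); α = Δx/Fx = (-601/500) / (-601/100) = 1/5
check: Δy/Fy = (267/500) / (267/100) = 1/5 ✓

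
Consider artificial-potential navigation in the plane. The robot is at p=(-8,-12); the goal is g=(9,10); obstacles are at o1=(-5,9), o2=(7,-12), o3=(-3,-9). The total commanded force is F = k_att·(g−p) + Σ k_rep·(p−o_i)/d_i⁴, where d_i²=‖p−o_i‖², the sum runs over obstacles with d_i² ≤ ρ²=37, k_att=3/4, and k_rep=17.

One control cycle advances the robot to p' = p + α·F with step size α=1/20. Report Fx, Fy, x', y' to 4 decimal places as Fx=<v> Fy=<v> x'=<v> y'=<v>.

F_att = 3/4·(g−p) = 3/4·(17,22) = (12.7500,16.5000)
o1: d²=450 > ρ²=37 → inactive
o2: d²=225 > ρ²=37 → inactive
o3: d²=34 ≤ ρ²=37; F_rep = 17·(-5,-3)/34² = (-0.0735,-0.0441)
F = F_att + ΣF_rep = (12.6765,16.4559)
p' = p + 1/20·F = (-7.3662,-11.1772)

Fx=12.6765 Fy=16.4559 x'=-7.3662 y'=-11.1772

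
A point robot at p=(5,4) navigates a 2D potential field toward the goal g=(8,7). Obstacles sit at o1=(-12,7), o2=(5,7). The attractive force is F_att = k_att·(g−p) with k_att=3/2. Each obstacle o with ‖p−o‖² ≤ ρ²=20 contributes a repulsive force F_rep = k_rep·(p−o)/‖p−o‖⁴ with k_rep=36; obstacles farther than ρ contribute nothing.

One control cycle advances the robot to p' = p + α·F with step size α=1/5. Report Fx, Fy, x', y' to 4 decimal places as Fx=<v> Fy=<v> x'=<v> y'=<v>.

Fx=4.5000 Fy=3.1667 x'=5.9000 y'=4.6333

F_att = 3/2·(g−p) = 3/2·(3,3) = (4.5000,4.5000)
o1: d²=298 > ρ²=20 → inactive
o2: d²=9 ≤ ρ²=20; F_rep = 36·(0,-3)/9² = (0.0000,-1.3333)
F = F_att + ΣF_rep = (4.5000,3.1667)
p' = p + 1/5·F = (5.9000,4.6333)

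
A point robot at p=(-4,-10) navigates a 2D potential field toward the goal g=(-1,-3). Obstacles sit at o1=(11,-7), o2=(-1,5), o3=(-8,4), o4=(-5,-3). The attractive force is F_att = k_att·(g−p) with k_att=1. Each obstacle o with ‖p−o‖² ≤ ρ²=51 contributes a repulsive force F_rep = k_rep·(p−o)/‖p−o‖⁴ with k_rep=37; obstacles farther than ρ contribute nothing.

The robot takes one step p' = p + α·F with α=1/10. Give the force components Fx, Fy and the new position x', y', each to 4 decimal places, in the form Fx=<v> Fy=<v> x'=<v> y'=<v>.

Fx=3.0148 Fy=6.8964 x'=-3.6985 y'=-9.3104

F_att = 1·(g−p) = 1·(3,7) = (3.0000,7.0000)
o1: d²=234 > ρ²=51 → inactive
o2: d²=234 > ρ²=51 → inactive
o3: d²=212 > ρ²=51 → inactive
o4: d²=50 ≤ ρ²=51; F_rep = 37·(1,-7)/50² = (0.0148,-0.1036)
F = F_att + ΣF_rep = (3.0148,6.8964)
p' = p + 1/10·F = (-3.6985,-9.3104)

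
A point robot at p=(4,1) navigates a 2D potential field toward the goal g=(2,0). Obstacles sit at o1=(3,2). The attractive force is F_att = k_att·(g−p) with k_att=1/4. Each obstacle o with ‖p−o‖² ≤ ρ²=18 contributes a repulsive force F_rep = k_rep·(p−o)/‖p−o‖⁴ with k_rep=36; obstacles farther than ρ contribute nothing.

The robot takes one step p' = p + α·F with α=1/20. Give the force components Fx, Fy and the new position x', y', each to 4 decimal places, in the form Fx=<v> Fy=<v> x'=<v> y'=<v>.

Fx=8.5000 Fy=-9.2500 x'=4.4250 y'=0.5375

F_att = 1/4·(g−p) = 1/4·(-2,-1) = (-0.5000,-0.2500)
o1: d²=2 ≤ ρ²=18; F_rep = 36·(1,-1)/2² = (9.0000,-9.0000)
F = F_att + ΣF_rep = (8.5000,-9.2500)
p' = p + 1/20·F = (4.4250,0.5375)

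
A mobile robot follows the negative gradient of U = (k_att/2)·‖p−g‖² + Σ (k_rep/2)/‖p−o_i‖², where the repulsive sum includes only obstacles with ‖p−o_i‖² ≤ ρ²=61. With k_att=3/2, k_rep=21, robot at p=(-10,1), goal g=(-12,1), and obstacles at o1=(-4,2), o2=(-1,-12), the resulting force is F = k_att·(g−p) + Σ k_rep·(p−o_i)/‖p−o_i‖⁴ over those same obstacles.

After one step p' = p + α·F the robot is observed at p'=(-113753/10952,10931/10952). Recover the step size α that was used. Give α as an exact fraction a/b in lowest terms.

α = 1/8

F_att = 3/2·(g−p) = 3/2·(-2,0) = (-3.0000,0.0000)
o1: d²=37 ≤ ρ²=61; F_rep = 21·(-6,-1)/37² = (-0.0920,-0.0153)
o2: d²=250 > ρ²=61 → inactive
F = F_att + ΣF_rep = (-3.0920,-0.0153)
Δp = p'−p = (-0.3865,-0.0019); α = Δx/Fx = (-4233/10952) / (-4233/1369) = 1/8
check: Δy/Fy = (-21/10952) / (-21/1369) = 1/8 ✓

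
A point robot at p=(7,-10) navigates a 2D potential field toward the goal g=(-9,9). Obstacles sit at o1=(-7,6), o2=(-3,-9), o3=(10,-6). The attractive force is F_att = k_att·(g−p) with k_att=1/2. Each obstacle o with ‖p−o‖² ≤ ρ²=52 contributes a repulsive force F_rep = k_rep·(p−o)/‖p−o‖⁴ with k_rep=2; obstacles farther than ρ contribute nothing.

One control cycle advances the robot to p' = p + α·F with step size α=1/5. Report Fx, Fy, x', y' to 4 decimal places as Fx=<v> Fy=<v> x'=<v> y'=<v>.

Fx=-8.0096 Fy=9.4872 x'=5.3981 y'=-8.1026

F_att = 1/2·(g−p) = 1/2·(-16,19) = (-8.0000,9.5000)
o1: d²=452 > ρ²=52 → inactive
o2: d²=101 > ρ²=52 → inactive
o3: d²=25 ≤ ρ²=52; F_rep = 2·(-3,-4)/25² = (-0.0096,-0.0128)
F = F_att + ΣF_rep = (-8.0096,9.4872)
p' = p + 1/5·F = (5.3981,-8.1026)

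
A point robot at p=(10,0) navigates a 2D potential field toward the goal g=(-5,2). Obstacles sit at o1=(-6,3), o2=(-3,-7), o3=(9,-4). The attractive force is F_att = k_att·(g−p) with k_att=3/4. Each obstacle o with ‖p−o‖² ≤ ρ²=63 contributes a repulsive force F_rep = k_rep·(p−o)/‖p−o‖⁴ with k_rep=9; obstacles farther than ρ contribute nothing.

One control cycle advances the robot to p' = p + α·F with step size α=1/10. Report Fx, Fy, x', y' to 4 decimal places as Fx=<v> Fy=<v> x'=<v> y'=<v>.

Fx=-11.2189 Fy=1.6246 x'=8.8781 y'=0.1625

F_att = 3/4·(g−p) = 3/4·(-15,2) = (-11.2500,1.5000)
o1: d²=265 > ρ²=63 → inactive
o2: d²=218 > ρ²=63 → inactive
o3: d²=17 ≤ ρ²=63; F_rep = 9·(1,4)/17² = (0.0311,0.1246)
F = F_att + ΣF_rep = (-11.2189,1.6246)
p' = p + 1/10·F = (8.8781,0.1625)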